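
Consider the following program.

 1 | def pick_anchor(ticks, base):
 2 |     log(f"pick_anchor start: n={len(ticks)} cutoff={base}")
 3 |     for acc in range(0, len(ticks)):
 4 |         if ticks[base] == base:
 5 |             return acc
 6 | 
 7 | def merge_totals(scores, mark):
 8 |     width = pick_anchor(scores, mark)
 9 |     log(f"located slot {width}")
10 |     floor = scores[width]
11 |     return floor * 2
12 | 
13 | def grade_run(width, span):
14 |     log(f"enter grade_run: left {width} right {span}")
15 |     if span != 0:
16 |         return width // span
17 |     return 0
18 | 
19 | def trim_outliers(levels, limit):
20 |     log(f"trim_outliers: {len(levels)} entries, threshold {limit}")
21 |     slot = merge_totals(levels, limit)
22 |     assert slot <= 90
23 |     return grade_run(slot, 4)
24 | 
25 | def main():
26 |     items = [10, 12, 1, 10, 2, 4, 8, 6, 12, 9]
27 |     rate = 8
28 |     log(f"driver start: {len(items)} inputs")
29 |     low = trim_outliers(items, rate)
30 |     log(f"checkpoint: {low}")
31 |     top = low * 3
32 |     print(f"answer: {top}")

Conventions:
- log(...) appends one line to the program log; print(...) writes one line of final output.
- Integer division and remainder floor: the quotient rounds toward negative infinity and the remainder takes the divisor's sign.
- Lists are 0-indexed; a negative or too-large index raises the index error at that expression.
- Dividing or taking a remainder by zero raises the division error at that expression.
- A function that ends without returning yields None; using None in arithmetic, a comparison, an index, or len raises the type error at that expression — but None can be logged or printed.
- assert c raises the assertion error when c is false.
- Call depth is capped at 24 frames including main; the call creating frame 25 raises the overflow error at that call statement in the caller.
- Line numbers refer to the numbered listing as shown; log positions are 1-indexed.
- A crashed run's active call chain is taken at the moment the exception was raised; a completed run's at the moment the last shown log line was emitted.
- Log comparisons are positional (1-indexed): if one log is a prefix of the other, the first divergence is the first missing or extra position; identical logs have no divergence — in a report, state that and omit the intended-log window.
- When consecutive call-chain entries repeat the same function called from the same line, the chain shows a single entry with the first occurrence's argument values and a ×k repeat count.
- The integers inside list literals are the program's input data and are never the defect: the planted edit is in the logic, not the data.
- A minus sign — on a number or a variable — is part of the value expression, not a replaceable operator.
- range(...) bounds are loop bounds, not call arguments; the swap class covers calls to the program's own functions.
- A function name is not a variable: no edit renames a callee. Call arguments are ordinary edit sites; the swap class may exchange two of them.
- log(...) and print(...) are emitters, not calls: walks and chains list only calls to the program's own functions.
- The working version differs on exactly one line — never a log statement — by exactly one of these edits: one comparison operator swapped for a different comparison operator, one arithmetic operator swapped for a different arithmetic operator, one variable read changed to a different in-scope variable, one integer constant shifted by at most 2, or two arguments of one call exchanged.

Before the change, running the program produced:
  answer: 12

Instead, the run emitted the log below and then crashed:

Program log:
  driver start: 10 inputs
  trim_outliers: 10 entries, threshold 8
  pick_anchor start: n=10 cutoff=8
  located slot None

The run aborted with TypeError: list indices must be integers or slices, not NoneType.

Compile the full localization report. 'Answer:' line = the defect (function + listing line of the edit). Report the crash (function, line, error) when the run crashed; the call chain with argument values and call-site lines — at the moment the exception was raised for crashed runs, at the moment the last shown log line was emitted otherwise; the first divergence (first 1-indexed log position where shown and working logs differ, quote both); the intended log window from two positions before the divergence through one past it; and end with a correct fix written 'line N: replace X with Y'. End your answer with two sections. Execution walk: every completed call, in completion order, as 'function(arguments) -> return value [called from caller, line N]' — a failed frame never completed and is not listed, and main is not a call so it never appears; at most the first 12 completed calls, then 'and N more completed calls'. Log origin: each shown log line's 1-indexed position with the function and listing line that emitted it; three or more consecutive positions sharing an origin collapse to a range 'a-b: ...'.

Answer: the defect is in pick_anchor at line 4.
Key observation: The log first diverges at position 4: the faulty run prints 'located slot None' where the working version prints 'located slot 6'.
Crash: merge_totals, line 10, TypeError.
Call chain: main -> trim_outliers([10, 12, 1, 10, 2, 4, 8, 6, 12, 9], 8) (called at line 29) -> merge_totals([10, 12, 1, 10, 2, 4, 8, 6, 12, 9], 8) (called at line 21).
First divergence: position 4 — the shown line 'located slot None' should read 'located slot 6'.
Intended log window:
  2: trim_outliers: 10 entries, threshold 8
  3: pick_anchor start: n=10 cutoff=8
  4: located slot 6
  5: enter grade_run: left 16 right 4
Execution walk:
  pick_anchor([10, 12, 1, 10, 2, 4, 8, 6, 12, 9], 8) -> None  [called from merge_totals, line 8]
Log origin:
  1 — main, line 28
  2 — trim_outliers, line 20
  3 — pick_anchor, line 2
  4 — merge_totals, line 9
A correct fix: line 4: replace `ticks[base]` with `ticks[acc]`.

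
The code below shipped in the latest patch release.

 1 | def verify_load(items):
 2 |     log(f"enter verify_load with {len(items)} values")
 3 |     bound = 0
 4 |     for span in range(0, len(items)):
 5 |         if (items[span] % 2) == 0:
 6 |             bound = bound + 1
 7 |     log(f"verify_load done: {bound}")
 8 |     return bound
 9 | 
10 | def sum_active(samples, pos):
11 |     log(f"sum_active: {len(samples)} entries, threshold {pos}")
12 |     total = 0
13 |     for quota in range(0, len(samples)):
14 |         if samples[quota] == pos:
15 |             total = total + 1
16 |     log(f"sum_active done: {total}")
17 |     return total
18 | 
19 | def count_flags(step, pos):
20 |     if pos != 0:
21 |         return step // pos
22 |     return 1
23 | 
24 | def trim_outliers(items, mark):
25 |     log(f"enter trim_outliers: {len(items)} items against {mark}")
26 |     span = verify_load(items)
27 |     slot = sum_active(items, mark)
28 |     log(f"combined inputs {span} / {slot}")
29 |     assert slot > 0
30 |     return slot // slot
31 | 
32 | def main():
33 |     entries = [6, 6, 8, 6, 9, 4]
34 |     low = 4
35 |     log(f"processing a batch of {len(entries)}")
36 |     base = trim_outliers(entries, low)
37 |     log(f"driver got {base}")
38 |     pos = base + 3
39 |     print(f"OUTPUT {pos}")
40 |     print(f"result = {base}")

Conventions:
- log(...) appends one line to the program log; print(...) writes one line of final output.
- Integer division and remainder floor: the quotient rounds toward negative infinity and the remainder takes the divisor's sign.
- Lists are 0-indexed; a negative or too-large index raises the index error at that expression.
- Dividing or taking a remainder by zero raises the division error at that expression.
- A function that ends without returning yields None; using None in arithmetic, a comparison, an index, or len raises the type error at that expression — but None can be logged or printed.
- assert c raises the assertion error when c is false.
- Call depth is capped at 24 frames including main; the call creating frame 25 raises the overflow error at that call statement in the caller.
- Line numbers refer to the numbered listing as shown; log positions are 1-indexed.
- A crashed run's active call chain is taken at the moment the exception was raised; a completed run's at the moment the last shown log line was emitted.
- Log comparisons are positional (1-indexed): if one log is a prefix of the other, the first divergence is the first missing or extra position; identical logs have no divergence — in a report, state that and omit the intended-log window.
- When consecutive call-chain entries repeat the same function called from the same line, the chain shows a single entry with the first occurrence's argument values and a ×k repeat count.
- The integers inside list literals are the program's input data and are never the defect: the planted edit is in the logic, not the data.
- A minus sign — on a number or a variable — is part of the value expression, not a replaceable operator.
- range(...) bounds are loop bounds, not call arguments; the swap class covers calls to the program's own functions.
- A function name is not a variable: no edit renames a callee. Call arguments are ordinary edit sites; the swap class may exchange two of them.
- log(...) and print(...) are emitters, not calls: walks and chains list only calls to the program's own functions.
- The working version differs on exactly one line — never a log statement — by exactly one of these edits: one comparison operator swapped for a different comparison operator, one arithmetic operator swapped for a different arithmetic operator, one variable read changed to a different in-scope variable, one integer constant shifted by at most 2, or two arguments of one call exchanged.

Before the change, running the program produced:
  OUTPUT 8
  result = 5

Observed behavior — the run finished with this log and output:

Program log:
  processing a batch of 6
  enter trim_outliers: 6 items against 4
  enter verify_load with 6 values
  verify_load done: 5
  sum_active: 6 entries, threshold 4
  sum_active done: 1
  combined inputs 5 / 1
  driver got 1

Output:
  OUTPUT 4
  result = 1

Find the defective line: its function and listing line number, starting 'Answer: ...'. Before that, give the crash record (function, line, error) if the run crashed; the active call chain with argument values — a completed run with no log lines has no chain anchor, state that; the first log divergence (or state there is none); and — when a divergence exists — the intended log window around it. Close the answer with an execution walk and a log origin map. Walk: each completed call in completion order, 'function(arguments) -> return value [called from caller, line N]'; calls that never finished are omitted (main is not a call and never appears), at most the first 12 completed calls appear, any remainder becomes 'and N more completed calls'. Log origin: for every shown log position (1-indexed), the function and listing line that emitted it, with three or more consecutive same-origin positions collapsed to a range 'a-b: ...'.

Answer: the defect is in trim_outliers at line 30.
Key fact: At log position 8 the runs split — shown 'driver got 1', but the working version logs 'driver got 5'.
Call chain: main.
First divergence: position 8; shown 'driver got 1' vs intended 'driver got 5'.
Intended log window:
  6: sum_active done: 1
  7: combined inputs 5 / 1
  8: driver got 5
Execution walk:
  verify_load([6, 6, 8, 6, 9, 4]) -> 5  [called from trim_outliers, line 26]
  sum_active([6, 6, 8, 6, 9, 4], 4) -> 1  [called from trim_outliers, line 27]
  trim_outliers([6, 6, 8, 6, 9, 4], 4) -> 1  [called from main, line 36]
Log origins:
  1: emitted by main (line 35)
  2: emitted by trim_outliers (line 25)
  3: emitted by verify_load (line 2)
  4: emitted by verify_load (line 7)
  5: emitted by sum_active (line 11)
  6: emitted by sum_active (line 16)
  7: emitted by trim_outliers (line 28)
  8: emitted by main (line 37)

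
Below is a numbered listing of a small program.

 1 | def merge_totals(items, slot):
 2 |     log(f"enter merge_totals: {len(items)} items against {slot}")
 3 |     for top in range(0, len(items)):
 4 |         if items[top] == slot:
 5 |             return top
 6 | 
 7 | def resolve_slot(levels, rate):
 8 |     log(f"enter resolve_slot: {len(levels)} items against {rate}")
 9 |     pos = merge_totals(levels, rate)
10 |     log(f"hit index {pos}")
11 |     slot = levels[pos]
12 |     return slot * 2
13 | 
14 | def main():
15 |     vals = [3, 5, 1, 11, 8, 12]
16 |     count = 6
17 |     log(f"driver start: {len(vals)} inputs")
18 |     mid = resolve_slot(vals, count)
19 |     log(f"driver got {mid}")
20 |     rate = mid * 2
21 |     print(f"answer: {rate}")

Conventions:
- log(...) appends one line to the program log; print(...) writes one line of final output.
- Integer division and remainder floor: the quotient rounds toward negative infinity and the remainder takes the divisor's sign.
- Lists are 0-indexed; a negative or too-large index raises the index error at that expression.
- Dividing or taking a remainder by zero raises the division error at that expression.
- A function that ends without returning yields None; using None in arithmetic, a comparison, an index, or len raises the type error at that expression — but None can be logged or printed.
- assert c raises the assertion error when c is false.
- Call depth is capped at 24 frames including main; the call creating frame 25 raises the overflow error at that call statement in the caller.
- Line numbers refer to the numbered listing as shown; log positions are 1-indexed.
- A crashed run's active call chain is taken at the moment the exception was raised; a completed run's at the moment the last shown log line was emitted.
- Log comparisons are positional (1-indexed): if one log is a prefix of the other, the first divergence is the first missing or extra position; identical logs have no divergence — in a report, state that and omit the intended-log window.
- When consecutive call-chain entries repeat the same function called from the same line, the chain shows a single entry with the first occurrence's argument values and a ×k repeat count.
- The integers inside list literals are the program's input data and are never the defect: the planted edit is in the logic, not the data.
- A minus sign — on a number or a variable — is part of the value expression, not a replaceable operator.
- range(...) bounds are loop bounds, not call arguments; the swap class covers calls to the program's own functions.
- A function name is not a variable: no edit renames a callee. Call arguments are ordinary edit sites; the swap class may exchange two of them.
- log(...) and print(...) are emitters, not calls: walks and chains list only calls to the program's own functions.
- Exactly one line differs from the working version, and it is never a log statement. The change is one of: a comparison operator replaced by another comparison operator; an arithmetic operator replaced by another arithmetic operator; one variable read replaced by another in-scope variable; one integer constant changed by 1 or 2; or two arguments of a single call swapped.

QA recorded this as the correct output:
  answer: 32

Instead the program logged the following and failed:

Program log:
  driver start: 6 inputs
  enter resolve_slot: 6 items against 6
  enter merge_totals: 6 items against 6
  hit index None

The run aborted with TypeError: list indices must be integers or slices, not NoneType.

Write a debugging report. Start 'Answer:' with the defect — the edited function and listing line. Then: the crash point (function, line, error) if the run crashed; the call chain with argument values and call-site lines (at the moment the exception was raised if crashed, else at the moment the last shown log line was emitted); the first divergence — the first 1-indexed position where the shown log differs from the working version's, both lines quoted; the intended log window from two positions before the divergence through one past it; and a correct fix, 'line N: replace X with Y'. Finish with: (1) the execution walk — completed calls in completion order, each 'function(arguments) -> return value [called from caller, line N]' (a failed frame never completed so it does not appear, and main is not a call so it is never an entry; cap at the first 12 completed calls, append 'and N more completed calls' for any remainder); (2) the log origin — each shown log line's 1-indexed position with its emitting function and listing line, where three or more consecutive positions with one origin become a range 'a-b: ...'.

Answer: the defect is in main at line 16.
Core observation: At log position 2 the runs split — shown 'enter resolve_slot: 6 items against 6', but the working version logs 'enter resolve_slot: 6 items against 8'.
Crash: resolve_slot, line 11, TypeError.
Call chain: main -> resolve_slot([3, 5, 1, 11, 8, 12], 6) (called at line 18).
First divergence: position 2 — shown 'enter resolve_slot: 6 items against 6', intended 'enter resolve_slot: 6 items against 8'.
Intended log window:
  1: driver start: 6 inputs
  2: enter resolve_slot: 6 items against 8
  3: enter merge_totals: 6 items against 8
Execution walk:
  merge_totals([3, 5, 1, 11, 8, 12], 6) -> None  [called from resolve_slot, line 9]
Origin of each log line:
  1: emitted by main (line 17)
  2: emitted by resolve_slot (line 8)
  3: emitted by merge_totals (line 2)
  4: emitted by resolve_slot (line 10)
A correct fix: line 16: replace `6` with `8`.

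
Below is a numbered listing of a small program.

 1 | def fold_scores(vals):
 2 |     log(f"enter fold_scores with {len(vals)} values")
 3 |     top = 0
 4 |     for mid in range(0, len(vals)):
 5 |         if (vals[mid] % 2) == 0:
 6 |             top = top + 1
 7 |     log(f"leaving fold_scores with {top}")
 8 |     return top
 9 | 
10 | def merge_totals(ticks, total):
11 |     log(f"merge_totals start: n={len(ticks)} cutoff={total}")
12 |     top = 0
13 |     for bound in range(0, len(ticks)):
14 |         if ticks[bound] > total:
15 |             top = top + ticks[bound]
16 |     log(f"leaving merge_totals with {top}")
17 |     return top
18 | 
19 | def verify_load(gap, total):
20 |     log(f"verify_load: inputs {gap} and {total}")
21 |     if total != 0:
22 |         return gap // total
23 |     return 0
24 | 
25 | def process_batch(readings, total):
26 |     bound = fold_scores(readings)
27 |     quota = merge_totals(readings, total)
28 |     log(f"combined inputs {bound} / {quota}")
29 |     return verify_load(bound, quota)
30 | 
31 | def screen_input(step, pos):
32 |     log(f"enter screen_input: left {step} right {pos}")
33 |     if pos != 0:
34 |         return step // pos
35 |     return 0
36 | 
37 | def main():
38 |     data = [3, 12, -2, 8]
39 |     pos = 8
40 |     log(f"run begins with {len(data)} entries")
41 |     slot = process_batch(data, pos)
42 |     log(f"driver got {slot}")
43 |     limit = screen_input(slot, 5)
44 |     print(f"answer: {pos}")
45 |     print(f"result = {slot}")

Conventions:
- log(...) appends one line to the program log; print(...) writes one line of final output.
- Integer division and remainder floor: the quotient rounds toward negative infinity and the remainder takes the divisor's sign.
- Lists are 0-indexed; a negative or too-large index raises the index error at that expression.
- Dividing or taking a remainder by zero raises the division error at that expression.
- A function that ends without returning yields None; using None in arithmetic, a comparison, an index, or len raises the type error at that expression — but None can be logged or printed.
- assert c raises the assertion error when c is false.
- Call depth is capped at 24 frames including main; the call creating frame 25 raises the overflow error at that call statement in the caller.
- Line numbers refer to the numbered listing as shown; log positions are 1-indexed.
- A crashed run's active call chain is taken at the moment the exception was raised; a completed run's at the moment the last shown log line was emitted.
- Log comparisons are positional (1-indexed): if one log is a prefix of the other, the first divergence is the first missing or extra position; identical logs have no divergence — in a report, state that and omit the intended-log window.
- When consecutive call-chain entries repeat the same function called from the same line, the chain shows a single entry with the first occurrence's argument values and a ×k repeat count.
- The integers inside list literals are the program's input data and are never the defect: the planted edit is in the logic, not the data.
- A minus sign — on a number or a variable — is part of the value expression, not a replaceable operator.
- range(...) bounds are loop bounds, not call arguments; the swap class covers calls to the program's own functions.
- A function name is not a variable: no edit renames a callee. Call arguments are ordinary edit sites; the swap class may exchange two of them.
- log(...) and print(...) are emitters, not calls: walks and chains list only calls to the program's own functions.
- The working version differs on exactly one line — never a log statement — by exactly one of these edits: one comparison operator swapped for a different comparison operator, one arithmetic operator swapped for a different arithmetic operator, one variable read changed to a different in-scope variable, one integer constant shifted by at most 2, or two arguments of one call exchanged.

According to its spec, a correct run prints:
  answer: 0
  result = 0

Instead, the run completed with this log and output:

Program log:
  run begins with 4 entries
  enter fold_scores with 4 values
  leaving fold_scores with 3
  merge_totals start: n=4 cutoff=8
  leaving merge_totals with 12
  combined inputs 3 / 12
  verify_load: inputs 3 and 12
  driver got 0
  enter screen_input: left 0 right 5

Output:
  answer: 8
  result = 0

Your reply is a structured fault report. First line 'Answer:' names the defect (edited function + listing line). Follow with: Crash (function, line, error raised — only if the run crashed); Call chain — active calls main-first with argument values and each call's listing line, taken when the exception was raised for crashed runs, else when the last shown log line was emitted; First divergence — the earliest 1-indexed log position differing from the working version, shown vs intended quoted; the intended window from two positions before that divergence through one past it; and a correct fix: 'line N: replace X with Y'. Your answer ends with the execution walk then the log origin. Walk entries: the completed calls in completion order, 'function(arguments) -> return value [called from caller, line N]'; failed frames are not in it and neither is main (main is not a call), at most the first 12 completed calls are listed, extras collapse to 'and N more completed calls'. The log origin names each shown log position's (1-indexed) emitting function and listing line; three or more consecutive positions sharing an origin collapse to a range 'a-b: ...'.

Answer: the defect is in main at line 44.
Key fact: Every logged value matches the working version; the printed result is what differs.
Call chain: main -> screen_input(0, 5) (called at line 43).
First divergence: none (the log streams are identical).
Execution walk:
  fold_scores([3, 12, -2, 8]) -> 3  [called from process_batch, line 26]
  merge_totals([3, 12, -2, 8], 8) -> 12  [called from process_batch, line 27]
  verify_load(3, 12) -> 0  [called from process_batch, line 29]
  process_batch([3, 12, -2, 8], 8) -> 0  [called from main, line 41]
  screen_input(0, 5) -> 0  [called from main, line 43]
Log line origins:
  1 — main, line 40
  2 — fold_scores, line 2
  3 — fold_scores, line 7
  4 — merge_totals, line 11
  5 — merge_totals, line 16
  6 — process_batch, line 28
  7 — verify_load, line 20
  8 — main, line 42
  9 — screen_input, line 32
A correct fix: line 44: replace `pos` with `limit`.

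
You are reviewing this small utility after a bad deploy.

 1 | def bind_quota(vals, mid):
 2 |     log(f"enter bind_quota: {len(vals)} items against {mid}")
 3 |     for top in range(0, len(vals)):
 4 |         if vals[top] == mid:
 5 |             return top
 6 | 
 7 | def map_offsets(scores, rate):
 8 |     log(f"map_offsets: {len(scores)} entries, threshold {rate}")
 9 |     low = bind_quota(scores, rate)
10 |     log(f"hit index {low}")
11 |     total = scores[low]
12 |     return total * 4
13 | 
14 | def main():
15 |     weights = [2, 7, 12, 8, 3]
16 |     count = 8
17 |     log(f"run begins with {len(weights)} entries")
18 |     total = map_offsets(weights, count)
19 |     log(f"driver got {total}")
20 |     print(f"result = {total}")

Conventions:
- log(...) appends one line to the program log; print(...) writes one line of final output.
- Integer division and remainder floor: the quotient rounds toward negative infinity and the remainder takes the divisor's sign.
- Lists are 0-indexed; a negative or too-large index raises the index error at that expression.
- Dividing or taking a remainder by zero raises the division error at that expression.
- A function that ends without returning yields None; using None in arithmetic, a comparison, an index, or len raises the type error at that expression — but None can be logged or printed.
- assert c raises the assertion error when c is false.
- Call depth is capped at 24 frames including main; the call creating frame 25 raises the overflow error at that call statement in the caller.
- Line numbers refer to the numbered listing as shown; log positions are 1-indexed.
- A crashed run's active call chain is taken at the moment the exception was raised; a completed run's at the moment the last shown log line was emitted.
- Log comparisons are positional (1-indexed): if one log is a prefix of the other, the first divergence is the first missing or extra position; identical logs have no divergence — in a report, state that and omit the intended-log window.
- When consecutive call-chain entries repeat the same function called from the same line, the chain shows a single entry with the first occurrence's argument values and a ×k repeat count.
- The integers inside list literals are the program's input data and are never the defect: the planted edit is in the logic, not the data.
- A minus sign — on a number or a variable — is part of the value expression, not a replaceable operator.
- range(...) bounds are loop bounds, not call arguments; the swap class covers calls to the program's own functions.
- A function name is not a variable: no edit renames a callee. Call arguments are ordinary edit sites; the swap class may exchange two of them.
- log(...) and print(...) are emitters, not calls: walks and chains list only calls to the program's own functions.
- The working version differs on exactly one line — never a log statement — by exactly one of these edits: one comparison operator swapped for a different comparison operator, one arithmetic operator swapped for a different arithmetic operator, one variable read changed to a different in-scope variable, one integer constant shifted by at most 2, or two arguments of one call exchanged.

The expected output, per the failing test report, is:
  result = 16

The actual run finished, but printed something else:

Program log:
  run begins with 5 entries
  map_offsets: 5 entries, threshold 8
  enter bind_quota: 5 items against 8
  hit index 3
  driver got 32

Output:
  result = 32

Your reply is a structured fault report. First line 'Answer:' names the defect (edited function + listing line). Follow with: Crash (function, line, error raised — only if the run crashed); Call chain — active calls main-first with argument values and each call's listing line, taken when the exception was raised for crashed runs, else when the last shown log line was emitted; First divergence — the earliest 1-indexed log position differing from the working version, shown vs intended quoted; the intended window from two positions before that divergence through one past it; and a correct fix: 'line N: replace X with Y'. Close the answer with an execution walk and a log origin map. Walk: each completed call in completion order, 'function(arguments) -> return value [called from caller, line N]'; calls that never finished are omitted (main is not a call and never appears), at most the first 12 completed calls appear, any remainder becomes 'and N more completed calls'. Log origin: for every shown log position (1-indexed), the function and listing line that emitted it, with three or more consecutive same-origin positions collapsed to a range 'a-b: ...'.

Answer: the defect is in map_offsets at line 12.
Core observation: Log line 5 is where behavior first shows: 'driver got 32' appears instead of 'driver got 16'.
Call chain: main.
First divergence: at position 5 the run shows 'driver got 32' where the working version logs 'driver got 16'.
Intended log window:
  3: enter bind_quota: 5 items against 8
  4: hit index 3
  5: driver got 16
Execution walk:
  bind_quota([2, 7, 12, 8, 3], 8) -> 3  [called from map_offsets, line 9]
  map_offsets([2, 7, 12, 8, 3], 8) -> 32  [called from main, line 18]
Log line origins:
  1: logged in main at line 17
  2: logged in map_offsets at line 8
  3: logged in bind_quota at line 2
  4: logged in map_offsets at line 10
  5: logged in main at line 19
A correct fix: line 12: replace `4` with `2`.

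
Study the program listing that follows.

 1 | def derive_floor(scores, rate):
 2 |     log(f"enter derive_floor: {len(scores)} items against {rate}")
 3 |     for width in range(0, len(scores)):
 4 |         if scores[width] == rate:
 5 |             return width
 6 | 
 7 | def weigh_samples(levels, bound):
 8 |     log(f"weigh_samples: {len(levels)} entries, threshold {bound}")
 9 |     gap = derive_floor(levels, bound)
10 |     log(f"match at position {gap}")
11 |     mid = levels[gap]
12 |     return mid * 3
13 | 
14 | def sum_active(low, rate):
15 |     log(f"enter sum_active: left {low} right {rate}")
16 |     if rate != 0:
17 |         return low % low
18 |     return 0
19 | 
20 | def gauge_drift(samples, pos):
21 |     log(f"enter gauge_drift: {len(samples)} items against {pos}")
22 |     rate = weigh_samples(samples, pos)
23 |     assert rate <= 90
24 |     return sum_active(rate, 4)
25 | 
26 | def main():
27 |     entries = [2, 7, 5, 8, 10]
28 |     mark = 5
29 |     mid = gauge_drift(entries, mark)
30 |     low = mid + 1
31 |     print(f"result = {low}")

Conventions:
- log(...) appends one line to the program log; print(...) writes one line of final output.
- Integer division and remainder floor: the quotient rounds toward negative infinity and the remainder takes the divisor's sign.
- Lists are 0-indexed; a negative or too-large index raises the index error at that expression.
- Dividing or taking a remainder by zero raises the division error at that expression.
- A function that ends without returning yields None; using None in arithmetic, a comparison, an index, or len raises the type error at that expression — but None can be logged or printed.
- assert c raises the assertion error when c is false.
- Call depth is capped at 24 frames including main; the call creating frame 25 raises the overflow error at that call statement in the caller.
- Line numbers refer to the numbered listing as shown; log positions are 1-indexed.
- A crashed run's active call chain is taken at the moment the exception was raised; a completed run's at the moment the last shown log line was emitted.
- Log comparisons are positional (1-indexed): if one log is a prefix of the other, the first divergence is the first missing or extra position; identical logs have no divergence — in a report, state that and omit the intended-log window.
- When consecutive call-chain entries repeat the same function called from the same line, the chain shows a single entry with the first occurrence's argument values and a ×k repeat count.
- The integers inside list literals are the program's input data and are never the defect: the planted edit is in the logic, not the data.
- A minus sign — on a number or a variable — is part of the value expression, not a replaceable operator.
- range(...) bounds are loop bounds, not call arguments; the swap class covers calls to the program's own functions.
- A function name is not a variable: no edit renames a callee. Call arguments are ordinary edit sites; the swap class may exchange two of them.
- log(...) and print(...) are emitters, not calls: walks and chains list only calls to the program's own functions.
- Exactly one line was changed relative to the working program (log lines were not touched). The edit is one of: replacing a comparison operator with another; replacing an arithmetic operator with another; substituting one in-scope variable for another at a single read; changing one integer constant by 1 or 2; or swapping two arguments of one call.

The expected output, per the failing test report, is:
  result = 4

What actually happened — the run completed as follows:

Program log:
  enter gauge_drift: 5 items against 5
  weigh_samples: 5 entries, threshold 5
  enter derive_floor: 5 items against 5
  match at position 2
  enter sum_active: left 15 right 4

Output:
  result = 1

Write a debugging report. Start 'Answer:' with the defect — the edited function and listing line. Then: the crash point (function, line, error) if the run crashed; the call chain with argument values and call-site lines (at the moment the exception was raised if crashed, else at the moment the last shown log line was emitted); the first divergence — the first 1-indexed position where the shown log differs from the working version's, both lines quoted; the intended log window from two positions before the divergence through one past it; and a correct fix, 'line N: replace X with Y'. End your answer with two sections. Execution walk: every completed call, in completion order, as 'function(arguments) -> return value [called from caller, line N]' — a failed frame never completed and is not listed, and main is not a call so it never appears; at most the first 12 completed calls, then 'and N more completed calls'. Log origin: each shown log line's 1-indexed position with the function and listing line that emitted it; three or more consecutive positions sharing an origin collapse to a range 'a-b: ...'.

Answer: the defect is in sum_active at line 17.
Core observation: The two runs log identically and part ways only at the printed values.
Call chain: main -> gauge_drift([2, 7, 5, 8, 10], 5) (called at line 29) -> sum_active(15, 4) (called at line 24).
First divergence: none (the log streams are identical).
Execution walk:
  derive_floor([2, 7, 5, 8, 10], 5) -> 2  [called from weigh_samples, line 9]
  weigh_samples([2, 7, 5, 8, 10], 5) -> 15  [called from gauge_drift, line 22]
  sum_active(15, 4) -> 0  [called from gauge_drift, line 24]
  gauge_drift([2, 7, 5, 8, 10], 5) -> 0  [called from main, line 29]
Log origin:
  1: logged in gauge_drift at line 21
  2: logged in weigh_samples at line 8
  3: logged in derive_floor at line 2
  4: logged in weigh_samples at line 10
  5: logged in sum_active at line 15
A correct fix: line 17: replace `low % low` with `low % rate`.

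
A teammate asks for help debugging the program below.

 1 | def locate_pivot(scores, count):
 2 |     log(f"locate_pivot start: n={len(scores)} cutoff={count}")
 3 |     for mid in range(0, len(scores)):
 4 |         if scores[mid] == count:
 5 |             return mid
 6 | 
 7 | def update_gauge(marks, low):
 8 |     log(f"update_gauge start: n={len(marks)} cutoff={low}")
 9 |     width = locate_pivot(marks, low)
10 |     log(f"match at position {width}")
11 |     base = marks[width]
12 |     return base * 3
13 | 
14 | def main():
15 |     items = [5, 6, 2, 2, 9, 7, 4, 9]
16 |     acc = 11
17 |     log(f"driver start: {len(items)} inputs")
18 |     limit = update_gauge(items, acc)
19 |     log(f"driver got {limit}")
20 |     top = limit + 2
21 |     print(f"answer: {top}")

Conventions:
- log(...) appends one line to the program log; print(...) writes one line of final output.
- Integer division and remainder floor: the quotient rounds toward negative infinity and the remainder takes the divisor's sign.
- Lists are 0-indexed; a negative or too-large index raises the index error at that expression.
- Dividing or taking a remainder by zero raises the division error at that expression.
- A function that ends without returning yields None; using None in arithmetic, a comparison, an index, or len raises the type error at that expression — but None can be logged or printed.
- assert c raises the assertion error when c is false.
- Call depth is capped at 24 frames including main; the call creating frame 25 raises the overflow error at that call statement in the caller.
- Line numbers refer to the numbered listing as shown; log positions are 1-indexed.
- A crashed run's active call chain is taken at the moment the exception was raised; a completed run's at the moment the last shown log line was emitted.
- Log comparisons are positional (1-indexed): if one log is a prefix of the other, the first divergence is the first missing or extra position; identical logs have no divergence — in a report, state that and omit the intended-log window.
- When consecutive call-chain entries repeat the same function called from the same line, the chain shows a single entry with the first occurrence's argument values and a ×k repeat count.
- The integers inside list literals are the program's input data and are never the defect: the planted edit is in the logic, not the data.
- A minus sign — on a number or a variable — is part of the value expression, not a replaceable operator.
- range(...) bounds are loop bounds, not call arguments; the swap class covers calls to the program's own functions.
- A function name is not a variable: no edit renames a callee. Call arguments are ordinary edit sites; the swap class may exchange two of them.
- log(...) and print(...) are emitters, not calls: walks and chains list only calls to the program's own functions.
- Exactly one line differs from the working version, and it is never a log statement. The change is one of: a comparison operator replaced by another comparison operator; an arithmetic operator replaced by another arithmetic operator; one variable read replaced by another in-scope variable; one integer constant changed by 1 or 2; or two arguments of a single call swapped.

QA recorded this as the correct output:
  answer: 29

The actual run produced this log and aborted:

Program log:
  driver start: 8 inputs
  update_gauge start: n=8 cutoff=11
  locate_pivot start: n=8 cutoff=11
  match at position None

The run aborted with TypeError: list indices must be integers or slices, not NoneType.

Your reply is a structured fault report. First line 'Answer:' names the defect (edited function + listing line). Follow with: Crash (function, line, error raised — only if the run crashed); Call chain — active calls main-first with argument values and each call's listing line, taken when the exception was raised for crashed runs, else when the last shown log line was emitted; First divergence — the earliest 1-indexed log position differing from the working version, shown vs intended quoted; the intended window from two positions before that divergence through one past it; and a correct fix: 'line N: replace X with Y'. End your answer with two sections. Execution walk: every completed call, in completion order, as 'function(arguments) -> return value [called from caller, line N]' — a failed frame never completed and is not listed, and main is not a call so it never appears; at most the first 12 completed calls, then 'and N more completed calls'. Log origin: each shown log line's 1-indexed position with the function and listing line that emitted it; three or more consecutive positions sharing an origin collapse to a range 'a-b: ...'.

Answer: the defect is in main at line 16.
The tell: Position 2 is the first bad log line: 'update_gauge start: n=8 cutoff=11' should read 'update_gauge start: n=8 cutoff=9'.
Crash: update_gauge, line 11, TypeError.
Call chain: main -> update_gauge([5, 6, 2, 2, 9, 7, 4, 9], 11) (called at line 18).
First divergence: position 2 — the shown line 'update_gauge start: n=8 cutoff=11' should read 'update_gauge start: n=8 cutoff=9'.
Intended log window:
  1: driver start: 8 inputs
  2: update_gauge start: n=8 cutoff=9
  3: locate_pivot start: n=8 cutoff=9
Execution walk:
  locate_pivot([5, 6, 2, 2, 9, 7, 4, 9], 11) -> None  [called from update_gauge, line 9]
Log origin:
  1 — main, line 17
  2 — update_gauge, line 8
  3 — locate_pivot, line 2
  4 — update_gauge, line 10
A correct fix: line 16: replace `11` with `9`.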